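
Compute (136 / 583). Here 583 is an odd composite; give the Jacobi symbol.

-1

Pull out 2^3: since 583 ≡ 7 (mod 8), (2/583) = +1, so (2/583)^3 = +1.
Reciprocity: 17 ≡ 1 and 583 ≡ 3 (mod 4), so (17/583) = +(583/17).
Reduce top mod 17: now compute (5/17).
Reciprocity: 5 ≡ 1 and 17 ≡ 1 (mod 4), so (5/17) = +(17/5).
Reduce top mod 5: now compute (2/5).
Pull out 2: since 5 ≡ 5 (mod 8), (2/5) = -1.
Reached (1/5) = 1. Collecting the sign flips along the way, the symbol is -1.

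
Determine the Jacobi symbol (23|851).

0

Reciprocity: 23 ≡ 3 and 851 ≡ 3 (mod 4), so (23/851) = −(851/23).
Reduce top mod 23: now compute (0/23).
Top reduces to 0: gcd > 1, so the symbol is 0.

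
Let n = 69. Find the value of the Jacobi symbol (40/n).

Pull out 2^3: since 69 ≡ 5 (mod 8), (2/69) = -1, so (2/69)^3 = -1.
Reciprocity: 5 ≡ 1 and 69 ≡ 1 (mod 4), so (5/69) = +(69/5).
Reduce top mod 5: now compute (4/5).
Pull out 2^2: since 5 ≡ 5 (mod 8), (2/5) = -1, so (2/5)^2 = +1.
Reached (1/5) = 1. Collecting the sign flips along the way, the symbol is -1.

-1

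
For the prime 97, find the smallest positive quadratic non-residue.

(2/97) = +1, so 2 is a residue.
(3/97) = +1, so 3 is a residue.
(4/97) = +1, so 4 is a residue.
(5/97) = −1, so 5 is the smallest positive non-residue mod 97.

5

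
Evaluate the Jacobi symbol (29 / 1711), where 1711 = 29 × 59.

Reciprocity: 29 ≡ 1 and 1711 ≡ 3 (mod 4), so (29/1711) = +(1711/29).
Reduce top mod 29: now compute (0/29).
Top reduces to 0: gcd > 1, so the symbol is 0.

0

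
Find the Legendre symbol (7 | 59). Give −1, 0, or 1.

1

Reciprocity: 7 ≡ 3 and 59 ≡ 3 (mod 4), so (7/59) = −(59/7).
Reduce top mod 7: now compute (3/7).
Reciprocity: 3 ≡ 3 and 7 ≡ 3 (mod 4), so (3/7) = −(7/3).
Reduce top mod 3: now compute (1/3).
Reached (1/3) = 1. Collecting the sign flips along the way, the symbol is +1.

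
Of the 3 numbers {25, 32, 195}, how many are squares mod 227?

2

(25/227) = +1 → QR.
(32/227) = -1 → non-residue.
(195/227) = +1 → QR.
Total quadratic residues among the 3: 2.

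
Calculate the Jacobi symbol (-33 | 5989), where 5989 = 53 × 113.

First reduce: -33 ≡ 5956 (mod 5989).
Pull out 2^2: since 5989 ≡ 5 (mod 8), (2/5989) = -1, so (2/5989)^2 = +1.
Reciprocity: 1489 ≡ 1 and 5989 ≡ 1 (mod 4), so (1489/5989) = +(5989/1489).
Reduce top mod 1489: now compute (33/1489).
Reciprocity: 33 ≡ 1 and 1489 ≡ 1 (mod 4), so (33/1489) = +(1489/33).
Reduce top mod 33: now compute (4/33).
Pull out 2^2: since 33 ≡ 1 (mod 8), (2/33) = +1, so (2/33)^2 = +1.
Reached (1/33) = 1. Collecting the sign flips along the way, the symbol is +1.

1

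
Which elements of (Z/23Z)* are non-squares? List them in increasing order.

Square k = 1,…,11 (k and 23−k give the same square):
1²=1, 2²=4, 3²=9, 4²=16, 5²≡2, 6²≡13, 7²≡3, 8²≡18, 9²≡12, 10²≡8, 11²≡6 (mod 23).
The residues are {1, 2, 3, 4, 6, 8, 9, 12, 13, 16, 18}; the non-residues are the remaining 11 nonzero classes.

5 7 10 11 14 15 17 19 20 21 22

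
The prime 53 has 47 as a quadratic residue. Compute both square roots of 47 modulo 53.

53 ≡ 1 (mod 4), so we find a root by search.
Trying successive values, 10² = 100 ≡ 47 (mod 53). The other root is 53 − 10 = 43.

10, 43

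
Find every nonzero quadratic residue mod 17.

1,2,4,8,9,13,15,16

Square k = 1,…,8 (k and 17−k give the same square):
1²=1, 2²=4, 3²=9, 4²=16, 5²≡8, 6²≡2, 7²≡15, 8²≡13 (mod 17).
So the quadratic residues mod 17 are {1, 2, 4, 8, 9, 13, 15, 16}.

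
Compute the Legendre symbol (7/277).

1

Euler's criterion: (7/277) ≡ 7^138 (mod 277).
7^2 ≡ 49 (mod 277)
7^4 ≡ 185 (mod 277)
7^8 ≡ 154 (mod 277)
7^16 ≡ 171 (mod 277)
7^32 ≡ 156 (mod 277)
7^64 ≡ 237 (mod 277)
7^128 ≡ 215 (mod 277)
7^138 = 7^(128+8+2) ≡ 1 (mod 277).
Result is 1, so (7/277) = 1.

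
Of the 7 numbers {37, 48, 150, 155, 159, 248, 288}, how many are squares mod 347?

2

(37/347) = -1 → non-residue.
(48/347) = +1 → QR.
(150/347) = -1 → non-residue.
(155/347) = -1 → non-residue.
(159/347) = +1 → QR.
(248/347) = -1 → non-residue.
(288/347) = -1 → non-residue.
Total quadratic residues among the 7: 2.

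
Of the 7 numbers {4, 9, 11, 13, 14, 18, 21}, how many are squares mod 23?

4

(4/23) = +1 → QR.
(9/23) = +1 → QR.
(11/23) = -1 → non-residue.
(13/23) = +1 → QR.
(14/23) = -1 → non-residue.
(18/23) = +1 → QR.
(21/23) = -1 → non-residue.
Total quadratic residues among the 7: 4.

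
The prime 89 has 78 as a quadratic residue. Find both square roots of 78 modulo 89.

16, 73

89 ≡ 1 (mod 4), so we find a root by search.
Trying successive values, 16² = 256 ≡ 78 (mod 89). The other root is 89 − 16 = 73.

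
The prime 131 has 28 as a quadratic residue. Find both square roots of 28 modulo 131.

Since 131 ≡ 3 (mod 4), a square root of 28 is 28^((131+1)/4) = 28^33 mod 131.
Repeated squaring: 28^2≡129, 28^4≡4, 28^8≡16, 28^16≡125, 28^32≡36 (mod 131).
28^33 = 28^(32+1) ≡ 91 (mod 131).
Check: 91² = 8281 ≡ 28 (mod 131). The two roots are 40 and 91.

40, 91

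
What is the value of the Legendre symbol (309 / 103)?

0

First reduce: 309 ≡ 0 (mod 103).
Top reduces to 0: gcd > 1, so the symbol is 0.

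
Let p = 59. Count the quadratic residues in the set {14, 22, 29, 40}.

2

(14/59) = -1 → non-residue.
(22/59) = +1 → QR.
(29/59) = +1 → QR.
(40/59) = -1 → non-residue.
Total quadratic residues among the 4: 2.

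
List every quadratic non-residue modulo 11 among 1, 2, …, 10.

Square k = 1,…,5 (k and 11−k give the same square):
1²=1, 2²=4, 3²=9, 4²≡5, 5²≡3 (mod 11).
The residues are {1, 3, 4, 5, 9}; the non-residues are the remaining 5 nonzero classes.

2, 6, 7, 8, 10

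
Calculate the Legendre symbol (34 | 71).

-1

Euler's criterion: (34/71) ≡ 34^35 (mod 71).
34^2 ≡ 20 (mod 71)
34^4 ≡ 45 (mod 71)
34^8 ≡ 37 (mod 71)
34^16 ≡ 20 (mod 71)
34^32 ≡ 45 (mod 71)
34^35 = 34^(32+2+1) ≡ 70 (mod 71).
Result is 70 ≡ −1, so (34/71) = −1.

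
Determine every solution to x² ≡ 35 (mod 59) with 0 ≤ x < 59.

Since 59 ≡ 3 (mod 4), a square root of 35 is 35^((59+1)/4) = 35^15 mod 59.
Repeated squaring: 35^2≡45, 35^4≡19, 35^8≡7 (mod 59).
35^15 = 35^(8+4+2+1) ≡ 25 (mod 59).
Check: 25² = 625 ≡ 35 (mod 59). The two roots are 25 and 34.

25, 34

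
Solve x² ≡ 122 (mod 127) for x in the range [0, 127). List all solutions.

54, 73

Since 127 ≡ 3 (mod 4), a square root of 122 is 122^((127+1)/4) = 122^32 mod 127.
Repeated squaring: 122^2≡25, 122^4≡117, 122^8≡100, 122^16≡94, 122^32≡73 (mod 127).
122^32 = 122^(32) ≡ 73 (mod 127).
Check: 73² = 5329 ≡ 122 (mod 127). The two roots are 54 and 73.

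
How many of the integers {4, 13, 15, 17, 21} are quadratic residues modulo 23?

(4/23) = +1 → QR.
(13/23) = +1 → QR.
(15/23) = -1 → non-residue.
(17/23) = -1 → non-residue.
(21/23) = -1 → non-residue.
Total quadratic residues among the 5: 2.

2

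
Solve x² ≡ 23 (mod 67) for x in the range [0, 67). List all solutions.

31, 36

Since 67 ≡ 3 (mod 4), a square root of 23 is 23^((67+1)/4) = 23^17 mod 67.
Repeated squaring: 23^2≡60, 23^4≡49, 23^8≡56, 23^16≡54 (mod 67).
23^17 = 23^(16+1) ≡ 36 (mod 67).
Check: 36² = 1296 ≡ 23 (mod 67). The two roots are 31 and 36.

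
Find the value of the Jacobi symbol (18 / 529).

1

Pull out 2: since 529 ≡ 1 (mod 8), (2/529) = +1.
Reciprocity: 9 ≡ 1 and 529 ≡ 1 (mod 4), so (9/529) = +(529/9).
Reduce top mod 9: now compute (7/9).
Reciprocity: 7 ≡ 3 and 9 ≡ 1 (mod 4), so (7/9) = +(9/7).
Reduce top mod 7: now compute (2/7).
Pull out 2: since 7 ≡ 7 (mod 8), (2/7) = +1.
Reached (1/7) = 1. Collecting the sign flips along the way, the symbol is +1.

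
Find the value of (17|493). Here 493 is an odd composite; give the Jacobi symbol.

0

Reciprocity: 17 ≡ 1 and 493 ≡ 1 (mod 4), so (17/493) = +(493/17).
Reduce top mod 17: now compute (0/17).
Top reduces to 0: gcd > 1, so the symbol is 0.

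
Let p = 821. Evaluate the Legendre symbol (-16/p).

1

Euler's criterion: (-16/821) ≡ 805^410 (mod 821).
805^2 ≡ 256 (mod 821)
805^4 ≡ 677 (mod 821)
805^8 ≡ 211 (mod 821)
805^16 ≡ 187 (mod 821)
805^32 ≡ 487 (mod 821)
805^64 ≡ 721 (mod 821)
805^128 ≡ 148 (mod 821)
805^256 ≡ 558 (mod 821)
805^410 = 805^(256+128+16+8+2) ≡ 1 (mod 821).
Result is 1, so (-16/821) = 1.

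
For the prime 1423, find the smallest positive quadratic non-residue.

(2/1423) = +1, so 2 is a residue.
(3/1423) = −1, so 3 is the smallest positive non-residue mod 1423.

3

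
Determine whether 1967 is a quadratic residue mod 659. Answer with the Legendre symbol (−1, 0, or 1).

Euler's criterion: (1967/659) ≡ 649^329 (mod 659).
649^2 ≡ 100 (mod 659)
649^4 ≡ 115 (mod 659)
649^8 ≡ 45 (mod 659)
649^16 ≡ 48 (mod 659)
649^32 ≡ 327 (mod 659)
649^64 ≡ 171 (mod 659)
649^128 ≡ 245 (mod 659)
649^256 ≡ 56 (mod 659)
649^329 = 649^(256+64+8+1) ≡ 1 (mod 659).
Result is 1, so (1967/659) = 1.

1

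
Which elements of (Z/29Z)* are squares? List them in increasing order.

1, 4, 5, 6, 7, 9, 13, 16, 20, 22, 23, 24, 25, 28

Square k = 1,…,14 (k and 29−k give the same square):
1²=1, 2²=4, 3²=9, 4²=16, 5²=25, 6²≡7, 7²≡20, 8²≡6, 9²≡23, 10²≡13, 11²≡5, 12²≡28, 13²≡24, 14²≡22 (mod 29).
So the quadratic residues mod 29 are {1, 4, 5, 6, 7, 9, 13, 16, 20, 22, 23, 24, 25, 28}.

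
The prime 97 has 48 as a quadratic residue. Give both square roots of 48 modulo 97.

40, 57

97 ≡ 1 (mod 4), so we find a root by search.
Trying successive values, 40² = 1600 ≡ 48 (mod 97). The other root is 97 − 40 = 57.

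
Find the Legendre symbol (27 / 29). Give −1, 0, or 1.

-1

Reciprocity: 27 ≡ 3 and 29 ≡ 1 (mod 4), so (27/29) = +(29/27).
Reduce top mod 27: now compute (2/27).
Pull out 2: since 27 ≡ 3 (mod 8), (2/27) = -1.
Reached (1/27) = 1. Collecting the sign flips along the way, the symbol is -1.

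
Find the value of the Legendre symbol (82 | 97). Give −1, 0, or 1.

Pull out 2: since 97 ≡ 1 (mod 8), (2/97) = +1.
Reciprocity: 41 ≡ 1 and 97 ≡ 1 (mod 4), so (41/97) = +(97/41).
Reduce top mod 41: now compute (15/41).
Reciprocity: 15 ≡ 3 and 41 ≡ 1 (mod 4), so (15/41) = +(41/15).
Reduce top mod 15: now compute (11/15).
Reciprocity: 11 ≡ 3 and 15 ≡ 3 (mod 4), so (11/15) = −(15/11).
Reduce top mod 11: now compute (4/11).
Pull out 2^2: since 11 ≡ 3 (mod 8), (2/11) = -1, so (2/11)^2 = +1.
Reached (1/11) = 1. Collecting the sign flips along the way, the symbol is -1.

-1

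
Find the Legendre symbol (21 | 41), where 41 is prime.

Reciprocity: 21 ≡ 1 and 41 ≡ 1 (mod 4), so (21/41) = +(41/21).
Reduce top mod 21: now compute (20/21).
Pull out 2^2: since 21 ≡ 5 (mod 8), (2/21) = -1, so (2/21)^2 = +1.
Reciprocity: 5 ≡ 1 and 21 ≡ 1 (mod 4), so (5/21) = +(21/5).
Reduce top mod 5: now compute (1/5).
Reached (1/5) = 1. Collecting the sign flips along the way, the symbol is +1.

1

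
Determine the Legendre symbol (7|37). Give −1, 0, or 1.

1

Reciprocity: 7 ≡ 3 and 37 ≡ 1 (mod 4), so (7/37) = +(37/7).
Reduce top mod 7: now compute (2/7).
Pull out 2: since 7 ≡ 7 (mod 8), (2/7) = +1.
Reached (1/7) = 1. Collecting the sign flips along the way, the symbol is +1.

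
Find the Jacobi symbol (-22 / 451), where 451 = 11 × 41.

0

First reduce: -22 ≡ 429 (mod 451).
Reciprocity: 429 ≡ 1 and 451 ≡ 3 (mod 4), so (429/451) = +(451/429).
Reduce top mod 429: now compute (22/429).
Pull out 2: since 429 ≡ 5 (mod 8), (2/429) = -1.
Reciprocity: 11 ≡ 3 and 429 ≡ 1 (mod 4), so (11/429) = +(429/11).
Reduce top mod 11: now compute (0/11).
Top reduces to 0: gcd > 1, so the symbol is 0.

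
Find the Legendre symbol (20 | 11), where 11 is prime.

1

First reduce: 20 ≡ 9 (mod 11).
Reciprocity: 9 ≡ 1 and 11 ≡ 3 (mod 4), so (9/11) = +(11/9).
Reduce top mod 9: now compute (2/9).
Pull out 2: since 9 ≡ 1 (mod 8), (2/9) = +1.
Reached (1/9) = 1. Collecting the sign flips along the way, the symbol is +1.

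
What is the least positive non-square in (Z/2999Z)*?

(2/2999) = +1, so 2 is a residue.
(3/2999) = +1, so 3 is a residue.
(4/2999) = +1, so 4 is a residue.
(5/2999) = +1, so 5 is a residue.
(6/2999) = +1, so 6 is a residue.
(7/2999) = +1, so 7 is a residue.
(8/2999) = +1, so 8 is a residue.
(9/2999) = +1, so 9 is a residue.
(10/2999) = +1, so 10 is a residue.
(11/2999) = +1, so 11 is a residue.
(12/2999) = +1, so 12 is a residue.
(13/2999) = +1, so 13 is a residue.
(14/2999) = +1, so 14 is a residue.
(15/2999) = +1, so 15 is a residue.
(16/2999) = +1, so 16 is a residue.
(17/2999) = −1, so 17 is the smallest positive non-residue mod 2999.

17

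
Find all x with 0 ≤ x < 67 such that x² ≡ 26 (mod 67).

19, 48

Since 67 ≡ 3 (mod 4), a square root of 26 is 26^((67+1)/4) = 26^17 mod 67.
Repeated squaring: 26^2≡6, 26^4≡36, 26^8≡23, 26^16≡60 (mod 67).
26^17 = 26^(16+1) ≡ 19 (mod 67).
Check: 19² = 361 ≡ 26 (mod 67). The two roots are 19 and 48.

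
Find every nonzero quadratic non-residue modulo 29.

2 3 8 10 11 12 14 15 17 18 19 21 26 27

Square k = 1,…,14 (k and 29−k give the same square):
1²=1, 2²=4, 3²=9, 4²=16, 5²=25, 6²≡7, 7²≡20, 8²≡6, 9²≡23, 10²≡13, 11²≡5, 12²≡28, 13²≡24, 14²≡22 (mod 29).
The residues are {1, 4, 5, 6, 7, 9, 13, 16, 20, 22, 23, 24, 25, 28}; the non-residues are the remaining 14 nonzero classes.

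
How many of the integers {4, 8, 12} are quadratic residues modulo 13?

2

(4/13) = +1 → QR.
(8/13) = -1 → non-residue.
(12/13) = +1 → QR.
Total quadratic residues among the 3: 2.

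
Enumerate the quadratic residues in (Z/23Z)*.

Square k = 1,…,11 (k and 23−k give the same square):
1²=1, 2²=4, 3²=9, 4²=16, 5²≡2, 6²≡13, 7²≡3, 8²≡18, 9²≡12, 10²≡8, 11²≡6 (mod 23).
So the quadratic residues mod 23 are {1, 2, 3, 4, 6, 8, 9, 12, 13, 16, 18}.

1,2,3,4,6,8,9,12,13,16,18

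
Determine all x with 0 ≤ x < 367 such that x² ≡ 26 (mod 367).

90, 277

Since 367 ≡ 3 (mod 4), a square root of 26 is 26^((367+1)/4) = 26^92 mod 367.
Repeated squaring: 26^2≡309, 26^4≡61, 26^8≡51, 26^16≡32, 26^32≡290, 26^64≡57 (mod 367).
26^92 = 26^(64+16+8+4) ≡ 277 (mod 367).
Check: 277² = 76729 ≡ 26 (mod 367). The two roots are 90 and 277.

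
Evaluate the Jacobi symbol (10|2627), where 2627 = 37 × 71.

1

Pull out 2: since 2627 ≡ 3 (mod 8), (2/2627) = -1.
Reciprocity: 5 ≡ 1 and 2627 ≡ 3 (mod 4), so (5/2627) = +(2627/5).
Reduce top mod 5: now compute (2/5).
Pull out 2: since 5 ≡ 5 (mod 8), (2/5) = -1.
Reached (1/5) = 1. Collecting the sign flips along the way, the symbol is +1.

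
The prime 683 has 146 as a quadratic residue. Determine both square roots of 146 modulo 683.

95, 588

Since 683 ≡ 3 (mod 4), a square root of 146 is 146^((683+1)/4) = 146^171 mod 683.
Repeated squaring: 146^2≡143, 146^4≡642, 146^8≡315, 146^16≡190, 146^32≡584, 146^64≡239, 146^128≡432 (mod 683).
146^171 = 146^(128+32+8+2+1) ≡ 588 (mod 683).
Check: 588² = 345744 ≡ 146 (mod 683). The two roots are 95 and 588.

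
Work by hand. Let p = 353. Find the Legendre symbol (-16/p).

1

First reduce: -16 ≡ 337 (mod 353).
Reciprocity: 337 ≡ 1 and 353 ≡ 1 (mod 4), so (337/353) = +(353/337).
Reduce top mod 337: now compute (16/337).
Pull out 2^4: since 337 ≡ 1 (mod 8), (2/337) = +1, so (2/337)^4 = +1.
Reached (1/337) = 1. Collecting the sign flips along the way, the symbol is +1.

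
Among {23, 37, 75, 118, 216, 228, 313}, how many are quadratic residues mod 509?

6

(23/509) = +1 → QR.
(37/509) = +1 → QR.
(75/509) = -1 → non-residue.
(118/509) = +1 → QR.
(216/509) = +1 → QR.
(228/509) = +1 → QR.
(313/509) = +1 → QR.
Total quadratic residues among the 7: 6.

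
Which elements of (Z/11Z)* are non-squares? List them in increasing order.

2, 6, 7, 8, 10

Square k = 1,…,5 (k and 11−k give the same square):
1²=1, 2²=4, 3²=9, 4²≡5, 5²≡3 (mod 11).
The residues are {1, 3, 4, 5, 9}; the non-residues are the remaining 5 nonzero classes.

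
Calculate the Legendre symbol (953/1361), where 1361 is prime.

-1

Reciprocity: 953 ≡ 1 and 1361 ≡ 1 (mod 4), so (953/1361) = +(1361/953).
Reduce top mod 953: now compute (408/953).
Pull out 2^3: since 953 ≡ 1 (mod 8), (2/953) = +1, so (2/953)^3 = +1.
Reciprocity: 51 ≡ 3 and 953 ≡ 1 (mod 4), so (51/953) = +(953/51).
Reduce top mod 51: now compute (35/51).
Reciprocity: 35 ≡ 3 and 51 ≡ 3 (mod 4), so (35/51) = −(51/35).
Reduce top mod 35: now compute (16/35).
Pull out 2^4: since 35 ≡ 3 (mod 8), (2/35) = -1, so (2/35)^4 = +1.
Reached (1/35) = 1. Collecting the sign flips along the way, the symbol is -1.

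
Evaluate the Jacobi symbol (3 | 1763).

Reciprocity: 3 ≡ 3 and 1763 ≡ 3 (mod 4), so (3/1763) = −(1763/3).
Reduce top mod 3: now compute (2/3).
Pull out 2: since 3 ≡ 3 (mod 8), (2/3) = -1.
Reached (1/3) = 1. Collecting the sign flips along the way, the symbol is +1.

1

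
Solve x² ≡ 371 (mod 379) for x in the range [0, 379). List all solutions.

Since 379 ≡ 3 (mod 4), a square root of 371 is 371^((379+1)/4) = 371^95 mod 379.
Repeated squaring: 371^2≡64, 371^4≡306, 371^8≡23, 371^16≡150, 371^32≡139, 371^64≡371 (mod 379).
371^95 = 371^(64+16+8+4+2+1) ≡ 139 (mod 379).
Check: 139² = 19321 ≡ 371 (mod 379). The two roots are 139 and 240.

139, 240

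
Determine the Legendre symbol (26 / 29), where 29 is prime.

Euler's criterion: (26/29) ≡ 26^14 (mod 29).
26^2 ≡ 9 (mod 29)
26^4 ≡ 23 (mod 29)
26^8 ≡ 7 (mod 29)
26^14 = 26^(8+4+2) ≡ 28 (mod 29).
Result is 28 ≡ −1, so (26/29) = −1.

-1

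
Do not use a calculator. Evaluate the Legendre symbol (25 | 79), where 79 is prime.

1

Euler's criterion: (25/79) ≡ 25^39 (mod 79).
25^2 ≡ 72 (mod 79)
25^4 ≡ 49 (mod 79)
25^8 ≡ 31 (mod 79)
25^16 ≡ 13 (mod 79)
25^32 ≡ 11 (mod 79)
25^39 = 25^(32+4+2+1) ≡ 1 (mod 79).
Result is 1, so (25/79) = 1.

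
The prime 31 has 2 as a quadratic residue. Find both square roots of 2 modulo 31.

8, 23

Since 31 ≡ 3 (mod 4), a square root of 2 is 2^((31+1)/4) = 2^8 mod 31.
Repeated squaring: 2^2≡4, 2^4≡16, 2^8≡8 (mod 31).
2^8 = 2^(8) ≡ 8 (mod 31).
Check: 8² = 64 ≡ 2 (mod 31). The two roots are 8 and 23.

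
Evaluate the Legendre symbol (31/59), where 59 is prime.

Reciprocity: 31 ≡ 3 and 59 ≡ 3 (mod 4), so (31/59) = −(59/31).
Reduce top mod 31: now compute (28/31).
Pull out 2^2: since 31 ≡ 7 (mod 8), (2/31) = +1, so (2/31)^2 = +1.
Reciprocity: 7 ≡ 3 and 31 ≡ 3 (mod 4), so (7/31) = −(31/7).
Reduce top mod 7: now compute (3/7).
Reciprocity: 3 ≡ 3 and 7 ≡ 3 (mod 4), so (3/7) = −(7/3).
Reduce top mod 3: now compute (1/3).
Reached (1/3) = 1. Collecting the sign flips along the way, the symbol is -1.

-1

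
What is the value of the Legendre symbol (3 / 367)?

-1

Reciprocity: 3 ≡ 3 and 367 ≡ 3 (mod 4), so (3/367) = −(367/3).
Reduce top mod 3: now compute (1/3).
Reached (1/3) = 1. Collecting the sign flips along the way, the symbol is -1.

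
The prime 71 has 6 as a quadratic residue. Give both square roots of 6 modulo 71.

19, 52

Since 71 ≡ 3 (mod 4), a square root of 6 is 6^((71+1)/4) = 6^18 mod 71.
Repeated squaring: 6^2≡36, 6^4≡18, 6^8≡40, 6^16≡38 (mod 71).
6^18 = 6^(16+2) ≡ 19 (mod 71).
Check: 19² = 361 ≡ 6 (mod 71). The two roots are 19 and 52.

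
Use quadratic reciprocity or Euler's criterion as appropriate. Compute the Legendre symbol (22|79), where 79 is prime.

1

Pull out 2: since 79 ≡ 7 (mod 8), (2/79) = +1.
Reciprocity: 11 ≡ 3 and 79 ≡ 3 (mod 4), so (11/79) = −(79/11).
Reduce top mod 11: now compute (2/11).
Pull out 2: since 11 ≡ 3 (mod 8), (2/11) = -1.
Reached (1/11) = 1. Collecting the sign flips along the way, the symbol is +1.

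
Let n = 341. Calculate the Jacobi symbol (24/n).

1

Pull out 2^3: since 341 ≡ 5 (mod 8), (2/341) = -1, so (2/341)^3 = -1.
Reciprocity: 3 ≡ 3 and 341 ≡ 1 (mod 4), so (3/341) = +(341/3).
Reduce top mod 3: now compute (2/3).
Pull out 2: since 3 ≡ 3 (mod 8), (2/3) = -1.
Reached (1/3) = 1. Collecting the sign flips along the way, the symbol is +1.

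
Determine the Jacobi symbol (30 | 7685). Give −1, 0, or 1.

0

Pull out 2: since 7685 ≡ 5 (mod 8), (2/7685) = -1.
Reciprocity: 15 ≡ 3 and 7685 ≡ 1 (mod 4), so (15/7685) = +(7685/15).
Reduce top mod 15: now compute (5/15).
Reciprocity: 5 ≡ 1 and 15 ≡ 3 (mod 4), so (5/15) = +(15/5).
Reduce top mod 5: now compute (0/5).
Top reduces to 0: gcd > 1, so the symbol is 0.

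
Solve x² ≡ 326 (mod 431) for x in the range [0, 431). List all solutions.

77, 354

Since 431 ≡ 3 (mod 4), a square root of 326 is 326^((431+1)/4) = 326^108 mod 431.
Repeated squaring: 326^2≡250, 326^4≡5, 326^8≡25, 326^16≡194, 326^32≡139, 326^64≡357 (mod 431).
326^108 = 326^(64+32+8+4) ≡ 354 (mod 431).
Check: 354² = 125316 ≡ 326 (mod 431). The two roots are 77 and 354.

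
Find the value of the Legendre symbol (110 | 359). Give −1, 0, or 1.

Pull out 2: since 359 ≡ 7 (mod 8), (2/359) = +1.
Reciprocity: 55 ≡ 3 and 359 ≡ 3 (mod 4), so (55/359) = −(359/55).
Reduce top mod 55: now compute (29/55).
Reciprocity: 29 ≡ 1 and 55 ≡ 3 (mod 4), so (29/55) = +(55/29).
Reduce top mod 29: now compute (26/29).
Pull out 2: since 29 ≡ 5 (mod 8), (2/29) = -1.
Reciprocity: 13 ≡ 1 and 29 ≡ 1 (mod 4), so (13/29) = +(29/13).
Reduce top mod 13: now compute (3/13).
Reciprocity: 3 ≡ 3 and 13 ≡ 1 (mod 4), so (3/13) = +(13/3).
Reduce top mod 3: now compute (1/3).
Reached (1/3) = 1. Collecting the sign flips along the way, the symbol is +1.

1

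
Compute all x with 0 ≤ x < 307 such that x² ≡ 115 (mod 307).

27, 280

Since 307 ≡ 3 (mod 4), a square root of 115 is 115^((307+1)/4) = 115^77 mod 307.
Repeated squaring: 115^2≡24, 115^4≡269, 115^8≡216, 115^16≡299, 115^32≡64, 115^64≡105 (mod 307).
115^77 = 115^(64+8+4+1) ≡ 280 (mod 307).
Check: 280² = 78400 ≡ 115 (mod 307). The two roots are 27 and 280.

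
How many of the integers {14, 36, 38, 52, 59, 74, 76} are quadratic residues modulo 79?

4

(14/79) = -1 → non-residue.
(36/79) = +1 → QR.
(38/79) = +1 → QR.
(52/79) = +1 → QR.
(59/79) = -1 → non-residue.
(74/79) = -1 → non-residue.
(76/79) = +1 → QR.
Total quadratic residues among the 7: 4.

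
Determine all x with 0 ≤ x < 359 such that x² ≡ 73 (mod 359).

161, 198

Since 359 ≡ 3 (mod 4), a square root of 73 is 73^((359+1)/4) = 73^90 mod 359.
Repeated squaring: 73^2≡303, 73^4≡264, 73^8≡50, 73^16≡346, 73^32≡169, 73^64≡200 (mod 359).
73^90 = 73^(64+16+8+2) ≡ 198 (mod 359).
Check: 198² = 39204 ≡ 73 (mod 359). The two roots are 161 and 198.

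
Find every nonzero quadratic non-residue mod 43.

Square k = 1,…,21 (k and 43−k give the same square):
1²=1, 2²=4, 3²=9, 4²=16, 5²=25, 6²=36, 7²≡6, 8²≡21, 9²≡38, 10²≡14, 11²≡35, 12²≡15, 13²≡40, 14²≡24, 15²≡10, 16²≡41, 17²≡31, 18²≡23, 19²≡17, 20²≡13, 21²≡11 (mod 43).
The residues are {1, 4, 6, 9, 10, 11, 13, 14, 15, 16, 17, 21, 23, 24, 25, 31, 35, 36, 38, 40, 41}; the non-residues are the remaining 21 nonzero classes.

2,3,5,7,8,12,18,19,20,22,26,27,28,29,30,32,33,34,37,39,42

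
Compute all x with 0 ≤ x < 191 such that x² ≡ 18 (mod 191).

20, 171

Since 191 ≡ 3 (mod 4), a square root of 18 is 18^((191+1)/4) = 18^48 mod 191.
Repeated squaring: 18^2≡133, 18^4≡117, 18^8≡128, 18^16≡149, 18^32≡45 (mod 191).
18^48 = 18^(32+16) ≡ 20 (mod 191).
Check: 20² = 400 ≡ 18 (mod 191). The two roots are 20 and 171.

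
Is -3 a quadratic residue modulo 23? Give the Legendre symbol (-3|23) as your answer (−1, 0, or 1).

First reduce: -3 ≡ 20 (mod 23).
Pull out 2^2: since 23 ≡ 7 (mod 8), (2/23) = +1, so (2/23)^2 = +1.
Reciprocity: 5 ≡ 1 and 23 ≡ 3 (mod 4), so (5/23) = +(23/5).
Reduce top mod 5: now compute (3/5).
Reciprocity: 3 ≡ 3 and 5 ≡ 1 (mod 4), so (3/5) = +(5/3).
Reduce top mod 3: now compute (2/3).
Pull out 2: since 3 ≡ 3 (mod 8), (2/3) = -1.
Reached (1/3) = 1. Collecting the sign flips along the way, the symbol is -1.

-1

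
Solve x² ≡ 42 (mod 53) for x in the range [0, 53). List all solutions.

53 ≡ 1 (mod 4), so we find a root by search.
Trying successive values, 25² = 625 ≡ 42 (mod 53). The other root is 53 − 25 = 28.

25, 28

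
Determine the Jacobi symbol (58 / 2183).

-1

Pull out 2: since 2183 ≡ 7 (mod 8), (2/2183) = +1.
Reciprocity: 29 ≡ 1 and 2183 ≡ 3 (mod 4), so (29/2183) = +(2183/29).
Reduce top mod 29: now compute (8/29).
Pull out 2^3: since 29 ≡ 5 (mod 8), (2/29) = -1, so (2/29)^3 = -1.
Reached (1/29) = 1. Collecting the sign flips along the way, the symbol is -1.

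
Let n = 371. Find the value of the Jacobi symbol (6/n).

Pull out 2: since 371 ≡ 3 (mod 8), (2/371) = -1.
Reciprocity: 3 ≡ 3 and 371 ≡ 3 (mod 4), so (3/371) = −(371/3).
Reduce top mod 3: now compute (2/3).
Pull out 2: since 3 ≡ 3 (mod 8), (2/3) = -1.
Reached (1/3) = 1. Collecting the sign flips along the way, the symbol is -1.

-1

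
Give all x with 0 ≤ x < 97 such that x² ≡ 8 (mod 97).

28, 69

97 ≡ 1 (mod 4), so we find a root by search.
Trying successive values, 28² = 784 ≡ 8 (mod 97). The other root is 97 − 28 = 69.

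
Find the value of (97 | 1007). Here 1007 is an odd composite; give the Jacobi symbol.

-1

Reciprocity: 97 ≡ 1 and 1007 ≡ 3 (mod 4), so (97/1007) = +(1007/97).
Reduce top mod 97: now compute (37/97).
Reciprocity: 37 ≡ 1 and 97 ≡ 1 (mod 4), so (37/97) = +(97/37).
Reduce top mod 37: now compute (23/37).
Reciprocity: 23 ≡ 3 and 37 ≡ 1 (mod 4), so (23/37) = +(37/23).
Reduce top mod 23: now compute (14/23).
Pull out 2: since 23 ≡ 7 (mod 8), (2/23) = +1.
Reciprocity: 7 ≡ 3 and 23 ≡ 3 (mod 4), so (7/23) = −(23/7).
Reduce top mod 7: now compute (2/7).
Pull out 2: since 7 ≡ 7 (mod 8), (2/7) = +1.
Reached (1/7) = 1. Collecting the sign flips along the way, the symbol is -1.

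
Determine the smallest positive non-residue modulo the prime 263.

5

(2/263) = +1, so 2 is a residue.
(3/263) = +1, so 3 is a residue.
(4/263) = +1, so 4 is a residue.
(5/263) = −1, so 5 is the smallest positive non-residue mod 263.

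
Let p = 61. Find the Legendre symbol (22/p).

Euler's criterion: (22/61) ≡ 22^30 (mod 61).
22^2 ≡ 57 (mod 61)
22^4 ≡ 16 (mod 61)
22^8 ≡ 12 (mod 61)
22^16 ≡ 22 (mod 61)
22^30 = 22^(16+8+4+2) ≡ 1 (mod 61).
Result is 1, so (22/61) = 1.

1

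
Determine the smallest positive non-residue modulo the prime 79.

(2/79) = +1, so 2 is a residue.
(3/79) = −1, so 3 is the smallest positive non-residue mod 79.

3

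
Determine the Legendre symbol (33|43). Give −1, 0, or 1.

-1

Euler's criterion: (33/43) ≡ 33^21 (mod 43).
33^2 ≡ 14 (mod 43)
33^4 ≡ 24 (mod 43)
33^8 ≡ 17 (mod 43)
33^16 ≡ 31 (mod 43)
33^21 = 33^(16+4+1) ≡ 42 (mod 43).
Result is 42 ≡ −1, so (33/43) = −1.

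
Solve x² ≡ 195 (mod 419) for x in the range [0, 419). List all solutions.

200, 219

Since 419 ≡ 3 (mod 4), a square root of 195 is 195^((419+1)/4) = 195^105 mod 419.
Repeated squaring: 195^2≡315, 195^4≡341, 195^8≡218, 195^16≡177, 195^32≡323, 195^64≡417 (mod 419).
195^105 = 195^(64+32+8+1) ≡ 219 (mod 419).
Check: 219² = 47961 ≡ 195 (mod 419). The two roots are 200 and 219.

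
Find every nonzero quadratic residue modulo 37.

Square k = 1,…,18 (k and 37−k give the same square):
1²=1, 2²=4, 3²=9, 4²=16, 5²=25, 6²=36, 7²≡12, 8²≡27, 9²≡7, 10²≡26, 11²≡10, 12²≡33, 13²≡21, 14²≡11, 15²≡3, 16²≡34, 17²≡30, 18²≡28 (mod 37).
So the quadratic residues mod 37 are {1, 3, 4, 7, 9, 10, 11, 12, 16, 21, 25, 26, 27, 28, 30, 33, 34, 36}.

1 3 4 7 9 10 11 12 16 21 25 26 27 28 30 33 34 36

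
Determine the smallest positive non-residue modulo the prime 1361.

(2/1361) = +1, so 2 is a residue.
(3/1361) = −1, so 3 is the smallest positive non-residue mod 1361.

3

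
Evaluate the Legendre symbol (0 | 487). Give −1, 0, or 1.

0

Top reduces to 0: gcd > 1, so the symbol is 0.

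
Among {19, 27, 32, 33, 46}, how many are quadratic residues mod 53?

1

(19/53) = -1 → non-residue.
(27/53) = -1 → non-residue.
(32/53) = -1 → non-residue.
(33/53) = -1 → non-residue.
(46/53) = +1 → QR.
Total quadratic residues among the 5: 1.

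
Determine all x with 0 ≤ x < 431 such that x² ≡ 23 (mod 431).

170, 261

Since 431 ≡ 3 (mod 4), a square root of 23 is 23^((431+1)/4) = 23^108 mod 431.
Repeated squaring: 23^2≡98, 23^4≡122, 23^8≡230, 23^16≡318, 23^32≡270, 23^64≡61 (mod 431).
23^108 = 23^(64+32+8+4) ≡ 261 (mod 431).
Check: 261² = 68121 ≡ 23 (mod 431). The two roots are 170 and 261.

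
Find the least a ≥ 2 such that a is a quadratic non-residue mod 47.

(2/47) = +1, so 2 is a residue.
(3/47) = +1, so 3 is a residue.
(4/47) = +1, so 4 is a residue.
(5/47) = −1, so 5 is the smallest positive non-residue mod 47.

5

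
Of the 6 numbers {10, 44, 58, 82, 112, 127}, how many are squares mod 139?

(10/139) = -1 → non-residue.
(44/139) = +1 → QR.
(58/139) = -1 → non-residue.
(82/139) = -1 → non-residue.
(112/139) = +1 → QR.
(127/139) = +1 → QR.
Total quadratic residues among the 6: 3.

3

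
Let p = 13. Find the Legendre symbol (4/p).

Euler's criterion: (4/13) ≡ 4^6 (mod 13).
4^2 ≡ 3 (mod 13)
4^4 ≡ 9 (mod 13)
4^6 = 4^(4+2) ≡ 1 (mod 13).
Result is 1, so (4/13) = 1.

1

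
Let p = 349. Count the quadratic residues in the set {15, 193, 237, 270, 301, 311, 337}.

3

(15/349) = +1 → QR.
(193/349) = -1 → non-residue.
(237/349) = -1 → non-residue.
(270/349) = -1 → non-residue.
(301/349) = +1 → QR.
(311/349) = -1 → non-residue.
(337/349) = +1 → QR.
Total quadratic residues among the 7: 3.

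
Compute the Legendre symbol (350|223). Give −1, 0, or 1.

1

First reduce: 350 ≡ 127 (mod 223).
Reciprocity: 127 ≡ 3 and 223 ≡ 3 (mod 4), so (127/223) = −(223/127).
Reduce top mod 127: now compute (96/127).
Pull out 2^5: since 127 ≡ 7 (mod 8), (2/127) = +1, so (2/127)^5 = +1.
Reciprocity: 3 ≡ 3 and 127 ≡ 3 (mod 4), so (3/127) = −(127/3).
Reduce top mod 3: now compute (1/3).
Reached (1/3) = 1. Collecting the sign flips along the way, the symbol is +1.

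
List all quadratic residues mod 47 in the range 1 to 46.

1,2,3,4,6,7,8,9,12,14,16,17,18,21,24,25,27,28,32,34,36,37,42

Square k = 1,…,23 (k and 47−k give the same square):
1²=1, 2²=4, 3²=9, 4²=16, 5²=25, 6²=36, 7²≡2, 8²≡17, 9²≡34, 10²≡6, 11²≡27, 12²≡3, 13²≡28, 14²≡8, 15²≡37, 16²≡21, 17²≡7, 18²≡42, 19²≡32, 20²≡24, 21²≡18, 22²≡14, 23²≡12 (mod 47).
So the quadratic residues mod 47 are {1, 2, 3, 4, 6, 7, 8, 9, 12, 14, 16, 17, 18, 21, 24, 25, 27, 28, 32, 34, 36, 37, 42}.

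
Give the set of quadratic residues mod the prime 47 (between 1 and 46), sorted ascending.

Square k = 1,…,23 (k and 47−k give the same square):
1²=1, 2²=4, 3²=9, 4²=16, 5²=25, 6²=36, 7²≡2, 8²≡17, 9²≡34, 10²≡6, 11²≡27, 12²≡3, 13²≡28, 14²≡8, 15²≡37, 16²≡21, 17²≡7, 18²≡42, 19²≡32, 20²≡24, 21²≡18, 22²≡14, 23²≡12 (mod 47).
So the quadratic residues mod 47 are {1, 2, 3, 4, 6, 7, 8, 9, 12, 14, 16, 17, 18, 21, 24, 25, 27, 28, 32, 34, 36, 37, 42}.

1,2,3,4,6,7,8,9,12,14,16,17,18,21,24,25,27,28,32,34,36,37,42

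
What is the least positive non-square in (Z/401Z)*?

(2/401) = +1, so 2 is a residue.
(3/401) = −1, so 3 is the smallest positive non-residue mod 401.

3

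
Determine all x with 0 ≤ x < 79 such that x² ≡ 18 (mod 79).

Since 79 ≡ 3 (mod 4), a square root of 18 is 18^((79+1)/4) = 18^20 mod 79.
Repeated squaring: 18^2≡8, 18^4≡64, 18^8≡67, 18^16≡65 (mod 79).
18^20 = 18^(16+4) ≡ 52 (mod 79).
Check: 52² = 2704 ≡ 18 (mod 79). The two roots are 27 and 52.

27, 52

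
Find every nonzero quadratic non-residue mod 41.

3, 6, 7, 11, 12, 13, 14, 15, 17, 19, 22, 24, 26, 27, 28, 29, 30, 34, 35, 38

Square k = 1,…,20 (k and 41−k give the same square):
1²=1, 2²=4, 3²=9, 4²=16, 5²=25, 6²=36, 7²≡8, 8²≡23, 9²≡40, 10²≡18, 11²≡39, 12²≡21, 13²≡5, 14²≡32, 15²≡20, 16²≡10, 17²≡2, 18²≡37, 19²≡33, 20²≡31 (mod 41).
The residues are {1, 2, 4, 5, 8, 9, 10, 16, 18, 20, 21, 23, 25, 31, 32, 33, 36, 37, 39, 40}; the non-residues are the remaining 20 nonzero classes.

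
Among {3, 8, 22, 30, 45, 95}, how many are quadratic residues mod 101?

(3/101) = -1 → non-residue.
(8/101) = -1 → non-residue.
(22/101) = +1 → QR.
(30/101) = +1 → QR.
(45/101) = +1 → QR.
(95/101) = +1 → QR.
Total quadratic residues among the 6: 4.

4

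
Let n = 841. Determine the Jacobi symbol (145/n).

Reciprocity: 145 ≡ 1 and 841 ≡ 1 (mod 4), so (145/841) = +(841/145).
Reduce top mod 145: now compute (116/145).
Pull out 2^2: since 145 ≡ 1 (mod 8), (2/145) = +1, so (2/145)^2 = +1.
Reciprocity: 29 ≡ 1 and 145 ≡ 1 (mod 4), so (29/145) = +(145/29).
Reduce top mod 29: now compute (0/29).
Top reduces to 0: gcd > 1, so the symbol is 0.

0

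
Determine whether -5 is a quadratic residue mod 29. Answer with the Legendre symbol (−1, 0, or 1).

1

Euler's criterion: (-5/29) ≡ 24^14 (mod 29).
24^2 ≡ 25 (mod 29)
24^4 ≡ 16 (mod 29)
24^8 ≡ 24 (mod 29)
24^14 = 24^(8+4+2) ≡ 1 (mod 29).
Result is 1, so (-5/29) = 1.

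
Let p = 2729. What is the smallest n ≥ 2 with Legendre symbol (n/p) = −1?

(2/2729) = +1, so 2 is a residue.
(3/2729) = −1, so 3 is the smallest positive non-residue mod 2729.

3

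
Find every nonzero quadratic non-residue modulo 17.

Square k = 1,…,8 (k and 17−k give the same square):
1²=1, 2²=4, 3²=9, 4²=16, 5²≡8, 6²≡2, 7²≡15, 8²≡13 (mod 17).
The residues are {1, 2, 4, 8, 9, 13, 15, 16}; the non-residues are the remaining 8 nonzero classes.

3,5,6,7,10,11,12,14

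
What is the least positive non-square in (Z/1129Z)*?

11

(2/1129) = +1, so 2 is a residue.
(3/1129) = +1, so 3 is a residue.
(4/1129) = +1, so 4 is a residue.
(5/1129) = +1, so 5 is a residue.
(6/1129) = +1, so 6 is a residue.
(7/1129) = +1, so 7 is a residue.
(8/1129) = +1, so 8 is a residue.
(9/1129) = +1, so 9 is a residue.
(10/1129) = +1, so 10 is a residue.
(11/1129) = −1, so 11 is the smallest positive non-residue mod 1129.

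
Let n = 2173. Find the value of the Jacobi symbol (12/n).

Pull out 2^2: since 2173 ≡ 5 (mod 8), (2/2173) = -1, so (2/2173)^2 = +1.
Reciprocity: 3 ≡ 3 and 2173 ≡ 1 (mod 4), so (3/2173) = +(2173/3).
Reduce top mod 3: now compute (1/3).
Reached (1/3) = 1. Collecting the sign flips along the way, the symbol is +1.

1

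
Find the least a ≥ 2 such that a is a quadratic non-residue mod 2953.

5

(2/2953) = +1, so 2 is a residue.
(3/2953) = +1, so 3 is a residue.
(4/2953) = +1, so 4 is a residue.
(5/2953) = −1, so 5 is the smallest positive non-residue mod 2953.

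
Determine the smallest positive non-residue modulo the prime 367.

(2/367) = +1, so 2 is a residue.
(3/367) = −1, so 3 is the smallest positive non-residue mod 367.

3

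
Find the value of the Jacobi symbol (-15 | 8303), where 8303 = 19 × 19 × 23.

1

First reduce: -15 ≡ 8288 (mod 8303).
Pull out 2^5: since 8303 ≡ 7 (mod 8), (2/8303) = +1, so (2/8303)^5 = +1.
Reciprocity: 259 ≡ 3 and 8303 ≡ 3 (mod 4), so (259/8303) = −(8303/259).
Reduce top mod 259: now compute (15/259).
Reciprocity: 15 ≡ 3 and 259 ≡ 3 (mod 4), so (15/259) = −(259/15).
Reduce top mod 15: now compute (4/15).
Pull out 2^2: since 15 ≡ 7 (mod 8), (2/15) = +1, so (2/15)^2 = +1.
Reached (1/15) = 1. Collecting the sign flips along the way, the symbol is +1.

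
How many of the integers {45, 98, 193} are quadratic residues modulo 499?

(45/499) = +1 → QR.
(98/499) = -1 → non-residue.
(193/499) = -1 → non-residue.
Total quadratic residues among the 3: 1.

1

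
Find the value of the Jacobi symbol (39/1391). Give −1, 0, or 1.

Reciprocity: 39 ≡ 3 and 1391 ≡ 3 (mod 4), so (39/1391) = −(1391/39).
Reduce top mod 39: now compute (26/39).
Pull out 2: since 39 ≡ 7 (mod 8), (2/39) = +1.
Reciprocity: 13 ≡ 1 and 39 ≡ 3 (mod 4), so (13/39) = +(39/13).
Reduce top mod 13: now compute (0/13).
Top reduces to 0: gcd > 1, so the symbol is 0.

0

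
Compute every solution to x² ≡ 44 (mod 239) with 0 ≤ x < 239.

98, 141

Since 239 ≡ 3 (mod 4), a square root of 44 is 44^((239+1)/4) = 44^60 mod 239.
Repeated squaring: 44^2≡24, 44^4≡98, 44^8≡44, 44^16≡24, 44^32≡98 (mod 239).
44^60 = 44^(32+16+8+4) ≡ 98 (mod 239).
Check: 98² = 9604 ≡ 44 (mod 239). The two roots are 98 and 141.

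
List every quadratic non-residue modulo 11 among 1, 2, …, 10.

2,6,7,8,10

Square k = 1,…,5 (k and 11−k give the same square):
1²=1, 2²=4, 3²=9, 4²≡5, 5²≡3 (mod 11).
The residues are {1, 3, 4, 5, 9}; the non-residues are the remaining 5 nonzero classes.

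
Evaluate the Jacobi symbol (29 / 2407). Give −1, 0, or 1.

Reciprocity: 29 ≡ 1 and 2407 ≡ 3 (mod 4), so (29/2407) = +(2407/29).
Reduce top mod 29: now compute (0/29).
Top reduces to 0: gcd > 1, so the symbol is 0.

0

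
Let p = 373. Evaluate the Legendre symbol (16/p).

1

Pull out 2^4: since 373 ≡ 5 (mod 8), (2/373) = -1, so (2/373)^4 = +1.
Reached (1/373) = 1. Collecting the sign flips along the way, the symbol is +1.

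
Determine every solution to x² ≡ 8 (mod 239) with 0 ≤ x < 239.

Since 239 ≡ 3 (mod 4), a square root of 8 is 8^((239+1)/4) = 8^60 mod 239.
Repeated squaring: 8^2≡64, 8^4≡33, 8^8≡133, 8^16≡3, 8^32≡9 (mod 239).
8^60 = 8^(32+16+8+4) ≡ 198 (mod 239).
Check: 198² = 39204 ≡ 8 (mod 239). The two roots are 41 and 198.

41, 198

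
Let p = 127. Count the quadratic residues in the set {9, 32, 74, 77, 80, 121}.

(9/127) = +1 → QR.
(32/127) = +1 → QR.
(74/127) = +1 → QR.
(77/127) = -1 → non-residue.
(80/127) = -1 → non-residue.
(121/127) = +1 → QR.
Total quadratic residues among the 6: 4.

4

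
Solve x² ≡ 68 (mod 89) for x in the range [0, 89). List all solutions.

89 ≡ 1 (mod 4), so we find a root by search.
Trying successive values, 35² = 1225 ≡ 68 (mod 89). The other root is 89 − 35 = 54.

35, 54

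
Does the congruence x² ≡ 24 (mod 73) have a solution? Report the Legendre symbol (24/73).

1

Euler's criterion: (24/73) ≡ 24^36 (mod 73).
24^2 ≡ 65 (mod 73)
24^4 ≡ 64 (mod 73)
24^8 ≡ 8 (mod 73)
24^16 ≡ 64 (mod 73)
24^32 ≡ 8 (mod 73)
24^36 = 24^(32+4) ≡ 1 (mod 73).
Result is 1, so (24/73) = 1.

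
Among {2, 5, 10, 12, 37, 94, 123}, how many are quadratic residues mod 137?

(2/137) = +1 → QR.
(5/137) = -1 → non-residue.
(10/137) = -1 → non-residue.
(12/137) = -1 → non-residue.
(37/137) = +1 → QR.
(94/137) = -1 → non-residue.
(123/137) = +1 → QR.
Total quadratic residues among the 7: 3.

3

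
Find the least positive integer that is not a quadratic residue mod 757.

(2/757) = −1, so 2 is the smallest positive non-residue mod 757.

2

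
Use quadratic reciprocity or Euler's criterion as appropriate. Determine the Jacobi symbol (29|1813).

-1

Reciprocity: 29 ≡ 1 and 1813 ≡ 1 (mod 4), so (29/1813) = +(1813/29).
Reduce top mod 29: now compute (15/29).
Reciprocity: 15 ≡ 3 and 29 ≡ 1 (mod 4), so (15/29) = +(29/15).
Reduce top mod 15: now compute (14/15).
Pull out 2: since 15 ≡ 7 (mod 8), (2/15) = +1.
Reciprocity: 7 ≡ 3 and 15 ≡ 3 (mod 4), so (7/15) = −(15/7).
Reduce top mod 7: now compute (1/7).
Reached (1/7) = 1. Collecting the sign flips along the way, the symbol is -1.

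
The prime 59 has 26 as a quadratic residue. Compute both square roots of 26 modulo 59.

12, 47

Since 59 ≡ 3 (mod 4), a square root of 26 is 26^((59+1)/4) = 26^15 mod 59.
Repeated squaring: 26^2≡27, 26^4≡21, 26^8≡28 (mod 59).
26^15 = 26^(8+4+2+1) ≡ 12 (mod 59).
Check: 12² = 144 ≡ 26 (mod 59). The two roots are 12 and 47.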